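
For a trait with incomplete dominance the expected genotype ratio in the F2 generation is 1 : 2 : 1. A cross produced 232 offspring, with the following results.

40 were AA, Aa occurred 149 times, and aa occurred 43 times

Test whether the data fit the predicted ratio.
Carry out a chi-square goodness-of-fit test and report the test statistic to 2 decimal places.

18.85

Ratio total = 4. Expected counts: 232×1/4 = 58, 232×2/4 = 116, 232×1/4 = 58.
χ² = (40−58)²/58 + (149−116)²/116 + (43−58)²/58
   = 5.586 + 9.388 + 3.879
Sum = 18.85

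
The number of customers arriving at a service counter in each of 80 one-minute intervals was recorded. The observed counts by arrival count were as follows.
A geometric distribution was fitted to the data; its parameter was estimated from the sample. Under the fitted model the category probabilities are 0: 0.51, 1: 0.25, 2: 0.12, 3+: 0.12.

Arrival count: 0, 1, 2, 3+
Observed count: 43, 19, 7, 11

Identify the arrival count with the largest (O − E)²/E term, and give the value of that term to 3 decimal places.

2, 0.704

Expected counts E_i = n·p_i: 80×0.51 = 40.8, 80×0.25 = 20, 80×0.12 = 9.6, 80×0.12 = 9.6.
cat         O        E   (O−E)²/E
0          43     40.8     0.1186
1          19       20     0.0500
2           7      9.6     0.7042
3+         11      9.6     0.2042
The largest term is for 2: 0.704.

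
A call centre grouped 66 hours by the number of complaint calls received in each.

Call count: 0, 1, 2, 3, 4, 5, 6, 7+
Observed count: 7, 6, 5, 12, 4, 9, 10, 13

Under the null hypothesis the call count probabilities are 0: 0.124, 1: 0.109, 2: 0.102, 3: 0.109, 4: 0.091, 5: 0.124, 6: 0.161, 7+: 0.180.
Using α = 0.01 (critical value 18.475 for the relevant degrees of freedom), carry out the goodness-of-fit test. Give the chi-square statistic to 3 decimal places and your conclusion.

Expected counts E_i = n·p_i: 66×0.124 = 8.184, 66×0.109 = 7.194, 66×0.102 = 6.732, 66×0.109 = 7.194, 66×0.091 = 6.006, 66×0.124 = 8.184, 66×0.161 = 10.626, 66×0.180 = 11.88.
χ² = (7−8.184)²/8.184 + (6−7.194)²/7.194 + (5−6.732)²/6.732 + (12−7.194)²/7.194 + (4−6.006)²/6.006 + (9−8.184)²/8.184 + (10−10.626)²/10.626 + (13−11.88)²/11.88
   = 0.1713 + 0.1982 + 0.4456 + 3.2107 + 0.6700 + 0.0814 + 0.0369 + 0.1056
Sum = 4.920
df = 7. Since 4.920 < 18.475, we do not reject H₀.

4.920; do not reject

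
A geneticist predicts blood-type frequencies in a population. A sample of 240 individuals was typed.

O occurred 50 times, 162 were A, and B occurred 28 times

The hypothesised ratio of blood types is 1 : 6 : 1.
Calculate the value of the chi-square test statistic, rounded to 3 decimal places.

15.267

Ratio total = 8. Expected counts: 240×1/8 = 30, 240×6/8 = 180, 240×1/8 = 30.
χ² = (50−30)²/30 + (162−180)²/180 + (28−30)²/30
   = 13.3333 + 1.8000 + 0.1333
Sum = 15.267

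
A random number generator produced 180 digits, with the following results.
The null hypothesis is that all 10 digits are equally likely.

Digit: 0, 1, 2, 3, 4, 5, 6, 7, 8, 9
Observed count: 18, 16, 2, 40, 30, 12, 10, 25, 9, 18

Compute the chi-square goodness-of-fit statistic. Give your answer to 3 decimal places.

Under H₀ each category has probability 1/10, so each expected count is 180/10 = 18.
cat         O        E   (O−E)²/E
0          18       18     0.0000
1          16       18     0.2222
2           2       18    14.2222
3          40       18    26.8889
4          30       18     8.0000
5          12       18     2.0000
6          10       18     3.5556
7          25       18     2.7222
8           9       18     4.5000
9          18       18     0.0000
Sum = 62.111

62.111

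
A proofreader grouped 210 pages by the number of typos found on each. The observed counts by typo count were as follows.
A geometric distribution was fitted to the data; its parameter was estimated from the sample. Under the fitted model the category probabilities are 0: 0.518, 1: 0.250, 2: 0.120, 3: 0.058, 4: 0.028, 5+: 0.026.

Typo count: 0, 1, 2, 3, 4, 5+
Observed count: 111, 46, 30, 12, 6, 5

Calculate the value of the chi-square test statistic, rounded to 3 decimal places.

Expected counts E_i = n·p_i: 210×0.518 = 108.78, 210×0.250 = 52.5, 210×0.120 = 25.2, 210×0.058 = 12.18, 210×0.028 = 5.88, 210×0.026 = 5.46.
χ² = (111−108.78)²/108.78 + (46−52.5)²/52.5 + (30−25.2)²/25.2 + (12−12.18)²/12.18 + (6−5.88)²/5.88 + (5−5.46)²/5.46
   = 0.0453 + 0.8048 + 0.9143 + 0.0027 + 0.0024 + 0.0388
Sum = 1.808

1.808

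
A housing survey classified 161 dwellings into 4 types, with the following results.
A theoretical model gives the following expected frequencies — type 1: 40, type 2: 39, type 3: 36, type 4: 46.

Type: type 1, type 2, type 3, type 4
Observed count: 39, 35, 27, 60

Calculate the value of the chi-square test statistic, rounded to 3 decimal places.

cat         O        E   (O−E)²/E
type 1     39       40     0.0250
type 2     35       39     0.4103
type 3     27       36     2.2500
type 4     60       46     4.2609
Sum = 6.946

6.946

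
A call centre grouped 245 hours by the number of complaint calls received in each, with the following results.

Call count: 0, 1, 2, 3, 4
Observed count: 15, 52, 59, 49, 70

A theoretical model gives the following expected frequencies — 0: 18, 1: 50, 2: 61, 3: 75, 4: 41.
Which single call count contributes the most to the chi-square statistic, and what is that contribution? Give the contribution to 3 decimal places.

4, 20.512

χ² = (15−18)²/18 + (52−50)²/50 + (59−61)²/61 + (49−75)²/75 + (70−41)²/41
   = 0.5000 + 0.0800 + 0.0656 + 9.0133 + 20.5122
The largest term is for 4: 20.512.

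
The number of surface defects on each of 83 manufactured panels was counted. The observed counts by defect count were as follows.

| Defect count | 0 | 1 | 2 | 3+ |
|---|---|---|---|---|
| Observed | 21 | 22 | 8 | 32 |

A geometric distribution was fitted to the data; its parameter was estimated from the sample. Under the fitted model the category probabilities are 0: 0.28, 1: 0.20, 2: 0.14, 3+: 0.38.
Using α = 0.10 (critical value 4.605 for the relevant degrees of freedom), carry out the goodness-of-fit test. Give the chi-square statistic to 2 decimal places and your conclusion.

3.11; do not reject

Expected counts E_i = n·p_i: 83×0.28 = 23.24, 83×0.20 = 16.6, 83×0.14 = 11.62, 83×0.38 = 31.54.
0: (21 − 23.24)²/23.24 = 5.0176/23.24 = 0.216
1: (22 − 16.6)²/16.6 = 29.16/16.6 = 1.757
2: (8 − 11.62)²/11.62 = 13.1044/11.62 = 1.128
3+: (32 − 31.54)²/31.54 = 0.2116/31.54 = 0.007
Sum = 3.11
df = 2. Since 3.11 < 4.605, we do not reject H₀.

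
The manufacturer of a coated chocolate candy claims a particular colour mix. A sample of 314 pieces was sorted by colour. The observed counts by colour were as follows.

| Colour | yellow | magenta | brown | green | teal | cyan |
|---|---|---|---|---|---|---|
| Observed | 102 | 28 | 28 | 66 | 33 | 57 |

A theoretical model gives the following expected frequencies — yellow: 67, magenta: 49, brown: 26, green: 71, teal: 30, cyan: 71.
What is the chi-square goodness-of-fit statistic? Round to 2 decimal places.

30.85

χ² = (102−67)²/67 + (28−49)²/49 + (28−26)²/26 + (66−71)²/71 + (33−30)²/30 + (57−71)²/71
   = 18.284 + 9.000 + 0.154 + 0.352 + 0.300 + 2.761
Sum = 30.85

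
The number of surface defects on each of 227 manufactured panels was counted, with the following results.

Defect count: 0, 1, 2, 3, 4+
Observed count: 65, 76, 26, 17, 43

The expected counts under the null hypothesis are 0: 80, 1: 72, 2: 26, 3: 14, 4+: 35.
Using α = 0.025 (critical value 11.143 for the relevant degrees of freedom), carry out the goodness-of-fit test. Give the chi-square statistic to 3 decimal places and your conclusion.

0: (65 − 80)²/80 = 225/80 = 2.8125
1: (76 − 72)²/72 = 16/72 = 0.2222
2: (26 − 26)²/26 = 0/26 = 0.0000
3: (17 − 14)²/14 = 9/14 = 0.6429
4+: (43 − 35)²/35 = 64/35 = 1.8286
Sum = 5.506
df = 4. Since 5.506 < 11.143, we do not reject H₀.

5.506; do not reject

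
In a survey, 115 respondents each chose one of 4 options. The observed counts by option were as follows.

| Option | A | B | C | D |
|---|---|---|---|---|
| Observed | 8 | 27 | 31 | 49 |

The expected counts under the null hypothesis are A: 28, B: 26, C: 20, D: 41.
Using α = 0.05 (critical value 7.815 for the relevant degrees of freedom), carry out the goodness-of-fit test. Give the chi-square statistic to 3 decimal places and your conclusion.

χ² = (8−28)²/28 + (27−26)²/26 + (31−20)²/20 + (49−41)²/41
   = 14.2857 + 0.0385 + 6.0500 + 1.5610
Sum = 21.935
df = 3. Since 21.935 > 7.815, we reject H₀.

21.935; reject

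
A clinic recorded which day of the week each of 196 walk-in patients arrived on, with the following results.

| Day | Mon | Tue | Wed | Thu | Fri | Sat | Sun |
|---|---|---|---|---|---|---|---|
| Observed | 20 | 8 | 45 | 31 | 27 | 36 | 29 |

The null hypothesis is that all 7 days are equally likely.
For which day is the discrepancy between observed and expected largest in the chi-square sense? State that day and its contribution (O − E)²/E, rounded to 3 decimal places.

Tue, 14.286

Expected count for each of the 7 categories: 196/7 = 28.
χ² = (20−28)²/28 + (8−28)²/28 + (45−28)²/28 + (31−28)²/28 + (27−28)²/28 + (36−28)²/28 + (29−28)²/28
   = 2.2857 + 14.2857 + 10.3214 + 0.3214 + 0.0357 + 2.2857 + 0.0357
The largest term is for Tue: 14.286.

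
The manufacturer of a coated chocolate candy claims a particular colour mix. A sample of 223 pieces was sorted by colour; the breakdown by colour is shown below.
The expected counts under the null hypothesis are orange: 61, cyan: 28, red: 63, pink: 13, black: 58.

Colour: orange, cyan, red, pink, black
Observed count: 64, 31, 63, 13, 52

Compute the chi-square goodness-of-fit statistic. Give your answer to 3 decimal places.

orange: (64 − 61)²/61 = 9/61 = 0.1475
cyan: (31 − 28)²/28 = 9/28 = 0.3214
red: (63 − 63)²/63 = 0/63 = 0.0000
pink: (13 − 13)²/13 = 0/13 = 0.0000
black: (52 − 58)²/58 = 36/58 = 0.6207
Sum = 1.090

1.090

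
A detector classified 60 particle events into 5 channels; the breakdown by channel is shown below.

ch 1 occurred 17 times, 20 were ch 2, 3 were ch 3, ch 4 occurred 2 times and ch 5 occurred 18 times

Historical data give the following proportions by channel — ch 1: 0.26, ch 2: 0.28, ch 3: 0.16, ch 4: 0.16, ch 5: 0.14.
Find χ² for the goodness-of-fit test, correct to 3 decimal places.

Expected counts E_i = n·p_i: 60×0.26 = 15.6, 60×0.28 = 16.8, 60×0.16 = 9.6, 60×0.16 = 9.6, 60×0.14 = 8.4.
χ² = (17−15.6)²/15.6 + (20−16.8)²/16.8 + (3−9.6)²/9.6 + (2−9.6)²/9.6 + (18−8.4)²/8.4
   = 0.1256 + 0.6095 + 4.5375 + 6.0167 + 10.9714
Sum = 22.261

22.261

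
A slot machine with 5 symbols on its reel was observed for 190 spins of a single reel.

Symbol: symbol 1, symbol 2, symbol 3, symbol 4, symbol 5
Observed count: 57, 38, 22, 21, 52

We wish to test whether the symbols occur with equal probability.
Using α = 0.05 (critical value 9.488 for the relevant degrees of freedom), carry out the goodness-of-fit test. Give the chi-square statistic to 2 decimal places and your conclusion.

29.00; reject

Expected count for each of the 5 categories: 190/5 = 38.
symbol 1: (57 − 38)²/38 = 361/38 = 9.500
symbol 2: (38 − 38)²/38 = 0/38 = 0.000
symbol 3: (22 − 38)²/38 = 256/38 = 6.737
symbol 4: (21 − 38)²/38 = 289/38 = 7.605
symbol 5: (52 − 38)²/38 = 196/38 = 5.158
Sum = 29.00
df = 4. Since 29.00 > 9.488, we reject H₀.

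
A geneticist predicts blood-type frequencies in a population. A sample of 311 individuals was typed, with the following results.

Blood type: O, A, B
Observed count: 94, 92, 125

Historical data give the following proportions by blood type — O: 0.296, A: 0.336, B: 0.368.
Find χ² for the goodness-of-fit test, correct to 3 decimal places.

Expected counts E_i = n·p_i: 311×0.296 = 92.056, 311×0.336 = 104.496, 311×0.368 = 114.448.
χ² = (94−92.056)²/92.056 + (92−104.496)²/104.496 + (125−114.448)²/114.448
   = 0.0411 + 1.4943 + 0.9729
Sum = 2.508

2.508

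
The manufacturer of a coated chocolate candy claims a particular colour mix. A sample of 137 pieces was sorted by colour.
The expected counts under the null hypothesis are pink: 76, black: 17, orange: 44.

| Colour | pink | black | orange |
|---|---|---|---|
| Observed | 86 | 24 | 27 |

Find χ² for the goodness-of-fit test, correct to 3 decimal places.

10.766

pink: (86 − 76)²/76 = 100/76 = 1.3158
black: (24 − 17)²/17 = 49/17 = 2.8824
orange: (27 − 44)²/44 = 289/44 = 6.5682
Sum = 10.766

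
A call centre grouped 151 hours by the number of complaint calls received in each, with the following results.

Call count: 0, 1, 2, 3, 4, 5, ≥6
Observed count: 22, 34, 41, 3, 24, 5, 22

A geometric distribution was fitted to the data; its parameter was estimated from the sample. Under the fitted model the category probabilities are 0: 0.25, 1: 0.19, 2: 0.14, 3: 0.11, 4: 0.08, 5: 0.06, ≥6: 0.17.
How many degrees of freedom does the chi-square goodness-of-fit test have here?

5

There are k = 7 categories and 1 parameter estimated from the data, so df = 7 − 1 − 1 = 5.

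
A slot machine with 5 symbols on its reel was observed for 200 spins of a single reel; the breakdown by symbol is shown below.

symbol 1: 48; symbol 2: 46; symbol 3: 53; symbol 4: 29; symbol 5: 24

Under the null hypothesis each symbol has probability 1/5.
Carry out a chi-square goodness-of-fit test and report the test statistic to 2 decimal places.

16.15

Expected count for each of the 5 categories: 200/5 = 40.
χ² = (48−40)²/40 + (46−40)²/40 + (53−40)²/40 + (29−40)²/40 + (24−40)²/40
   = 1.600 + 0.900 + 4.225 + 3.025 + 6.400
Sum = 16.15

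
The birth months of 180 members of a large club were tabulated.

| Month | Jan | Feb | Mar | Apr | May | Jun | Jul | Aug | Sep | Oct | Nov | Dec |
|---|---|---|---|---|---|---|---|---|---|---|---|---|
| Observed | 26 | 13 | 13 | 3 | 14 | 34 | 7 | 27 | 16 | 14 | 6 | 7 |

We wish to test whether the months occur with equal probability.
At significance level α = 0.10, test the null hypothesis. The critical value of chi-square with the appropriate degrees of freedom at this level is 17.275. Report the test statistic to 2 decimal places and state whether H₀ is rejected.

Expected count for each of the 12 categories: 180/12 = 15.
Jan: (26 − 15)²/15 = 121/15 = 8.067
Feb: (13 − 15)²/15 = 4/15 = 0.267
Mar: (13 − 15)²/15 = 4/15 = 0.267
Apr: (3 − 15)²/15 = 144/15 = 9.600
May: (14 − 15)²/15 = 1/15 = 0.067
Jun: (34 − 15)²/15 = 361/15 = 24.067
Jul: (7 − 15)²/15 = 64/15 = 4.267
Aug: (27 − 15)²/15 = 144/15 = 9.600
Sep: (16 − 15)²/15 = 1/15 = 0.067
Oct: (14 − 15)²/15 = 1/15 = 0.067
Nov: (6 − 15)²/15 = 81/15 = 5.400
Dec: (7 − 15)²/15 = 64/15 = 4.267
Sum = 66.00
df = 11. Since 66.00 > 17.275, we reject H₀.

66.00; reject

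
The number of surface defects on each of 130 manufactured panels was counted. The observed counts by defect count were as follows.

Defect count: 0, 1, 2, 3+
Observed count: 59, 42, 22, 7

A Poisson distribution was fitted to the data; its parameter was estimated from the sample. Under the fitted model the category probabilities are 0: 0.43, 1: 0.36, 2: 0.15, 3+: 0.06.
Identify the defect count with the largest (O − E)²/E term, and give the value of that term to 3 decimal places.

1, 0.492

Expected counts E_i = n·p_i: 130×0.43 = 55.9, 130×0.36 = 46.8, 130×0.15 = 19.5, 130×0.06 = 7.8.
0: (59 − 55.9)²/55.9 = 9.61/55.9 = 0.1719
1: (42 − 46.8)²/46.8 = 23.04/46.8 = 0.4923
2: (22 − 19.5)²/19.5 = 6.25/19.5 = 0.3205
3+: (7 − 7.8)²/7.8 = 0.64/7.8 = 0.0821
The largest term is for 1: 0.492.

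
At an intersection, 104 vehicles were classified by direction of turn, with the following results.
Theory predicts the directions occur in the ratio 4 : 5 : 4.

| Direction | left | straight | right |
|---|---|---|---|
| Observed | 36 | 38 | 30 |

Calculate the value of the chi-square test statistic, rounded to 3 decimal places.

Ratio total = 13. Expected counts: 104×4/13 = 32, 104×5/13 = 40, 104×4/13 = 32.
χ² = (36−32)²/32 + (38−40)²/40 + (30−32)²/32
   = 0.5000 + 0.1000 + 0.1250
Sum = 0.725

0.725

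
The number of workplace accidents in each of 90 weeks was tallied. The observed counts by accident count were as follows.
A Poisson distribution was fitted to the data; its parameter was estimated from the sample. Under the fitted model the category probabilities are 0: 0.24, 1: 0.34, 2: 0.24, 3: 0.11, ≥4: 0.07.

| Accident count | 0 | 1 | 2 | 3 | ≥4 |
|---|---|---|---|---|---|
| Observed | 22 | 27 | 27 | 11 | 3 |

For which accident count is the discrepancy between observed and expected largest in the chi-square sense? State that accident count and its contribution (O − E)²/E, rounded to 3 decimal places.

Expected counts E_i = n·p_i: 90×0.24 = 21.6, 90×0.34 = 30.6, 90×0.24 = 21.6, 90×0.11 = 9.9, 90×0.07 = 6.3.
χ² = (22−21.6)²/21.6 + (27−30.6)²/30.6 + (27−21.6)²/21.6 + (11−9.9)²/9.9 + (3−6.3)²/6.3
   = 0.0074 + 0.4235 + 1.3500 + 0.1222 + 1.7286
The largest term is for ≥4: 1.729.

≥4, 1.729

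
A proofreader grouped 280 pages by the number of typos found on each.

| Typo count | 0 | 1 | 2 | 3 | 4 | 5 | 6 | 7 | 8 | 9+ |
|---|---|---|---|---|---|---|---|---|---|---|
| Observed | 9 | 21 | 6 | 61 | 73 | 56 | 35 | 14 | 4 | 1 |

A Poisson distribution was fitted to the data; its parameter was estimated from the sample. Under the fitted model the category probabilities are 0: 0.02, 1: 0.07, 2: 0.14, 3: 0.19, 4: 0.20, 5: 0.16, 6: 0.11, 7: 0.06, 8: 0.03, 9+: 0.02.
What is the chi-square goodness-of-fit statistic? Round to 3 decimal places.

Expected counts E_i = n·p_i: 280×0.02 = 5.6, 280×0.07 = 19.6, 280×0.14 = 39.2, 280×0.19 = 53.2, 280×0.20 = 56, 280×0.16 = 44.8, 280×0.11 = 30.8, 280×0.06 = 16.8, 280×0.03 = 8.4, 280×0.02 = 5.6.
cat         O        E   (O−E)²/E
0           9      5.6     2.0643
1          21     19.6     0.1000
2           6     39.2    28.1184
3          61     53.2     1.1436
4          73       56     5.1607
5          56     44.8     2.8000
6          35     30.8     0.5727
7          14     16.8     0.4667
8           4      8.4     2.3048
9+          1      5.6     3.7786
Sum = 46.510

46.510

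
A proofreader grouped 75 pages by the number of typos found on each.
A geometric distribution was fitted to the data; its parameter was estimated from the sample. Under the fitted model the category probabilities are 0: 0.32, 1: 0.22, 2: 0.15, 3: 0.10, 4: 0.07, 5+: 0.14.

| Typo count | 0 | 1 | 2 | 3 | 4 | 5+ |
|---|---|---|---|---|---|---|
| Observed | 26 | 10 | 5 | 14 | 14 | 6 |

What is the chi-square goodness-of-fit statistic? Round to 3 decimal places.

Expected counts E_i = n·p_i: 75×0.32 = 24, 75×0.22 = 16.5, 75×0.15 = 11.25, 75×0.10 = 7.5, 75×0.07 = 5.25, 75×0.14 = 10.5.
χ² = (26−24)²/24 + (10−16.5)²/16.5 + (5−11.25)²/11.25 + (14−7.5)²/7.5 + (14−5.25)²/5.25 + (6−10.5)²/10.5
   = 0.1667 + 2.5606 + 3.4722 + 5.6333 + 14.5833 + 1.9286
Sum = 28.345

28.345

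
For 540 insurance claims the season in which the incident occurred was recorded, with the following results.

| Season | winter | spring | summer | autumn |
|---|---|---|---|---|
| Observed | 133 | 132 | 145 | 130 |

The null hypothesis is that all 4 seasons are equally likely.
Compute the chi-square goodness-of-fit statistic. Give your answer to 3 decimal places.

1.022

Under H₀ each category has probability 1/4, so each expected count is 540/4 = 135.
cat         O        E   (O−E)²/E
winter    133      135     0.0296
spring    132      135     0.0667
summer    145      135     0.7407
autumn    130      135     0.1852
Sum = 1.022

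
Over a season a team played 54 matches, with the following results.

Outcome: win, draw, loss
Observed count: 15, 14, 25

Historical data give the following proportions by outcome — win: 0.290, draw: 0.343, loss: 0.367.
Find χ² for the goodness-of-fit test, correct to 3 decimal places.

Expected counts E_i = n·p_i: 54×0.290 = 15.66, 54×0.343 = 18.522, 54×0.367 = 19.818.
win: (15 − 15.66)²/15.66 = 0.4356/15.66 = 0.0278
draw: (14 − 18.522)²/18.522 = 20.448484/18.522 = 1.1040
loss: (25 − 19.818)²/19.818 = 26.853124/19.818 = 1.3550
Sum = 2.487

2.487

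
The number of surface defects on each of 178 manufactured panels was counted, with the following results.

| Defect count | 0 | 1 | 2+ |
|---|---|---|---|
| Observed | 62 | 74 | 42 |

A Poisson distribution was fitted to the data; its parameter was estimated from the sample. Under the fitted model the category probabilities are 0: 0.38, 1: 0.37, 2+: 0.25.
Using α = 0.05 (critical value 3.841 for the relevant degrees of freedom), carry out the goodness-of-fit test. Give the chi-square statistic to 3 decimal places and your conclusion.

1.617; do not reject

Expected counts E_i = n·p_i: 178×0.38 = 67.64, 178×0.37 = 65.86, 178×0.25 = 44.5.
cat         O        E   (O−E)²/E
0          62    67.64     0.4703
1          74    65.86     1.0061
2+         42     44.5     0.1404
Sum = 1.617
df = 1. Since 1.617 < 3.841, we do not reject H₀.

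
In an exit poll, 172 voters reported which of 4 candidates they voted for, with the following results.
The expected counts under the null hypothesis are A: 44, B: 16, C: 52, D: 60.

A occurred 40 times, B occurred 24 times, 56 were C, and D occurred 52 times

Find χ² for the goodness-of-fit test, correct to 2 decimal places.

A: (40 − 44)²/44 = 16/44 = 0.364
B: (24 − 16)²/16 = 64/16 = 4.000
C: (56 − 52)²/52 = 16/52 = 0.308
D: (52 − 60)²/60 = 64/60 = 1.067
Sum = 5.74

5.74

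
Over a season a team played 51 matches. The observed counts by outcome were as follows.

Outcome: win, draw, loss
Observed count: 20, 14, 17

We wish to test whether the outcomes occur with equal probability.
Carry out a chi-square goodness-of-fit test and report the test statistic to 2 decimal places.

1.06

Under H₀ each category has probability 1/3, so each expected count is 51/3 = 17.
cat         O        E   (O−E)²/E
win        20       17      0.529
draw       14       17      0.529
loss       17       17      0.000
Sum = 1.06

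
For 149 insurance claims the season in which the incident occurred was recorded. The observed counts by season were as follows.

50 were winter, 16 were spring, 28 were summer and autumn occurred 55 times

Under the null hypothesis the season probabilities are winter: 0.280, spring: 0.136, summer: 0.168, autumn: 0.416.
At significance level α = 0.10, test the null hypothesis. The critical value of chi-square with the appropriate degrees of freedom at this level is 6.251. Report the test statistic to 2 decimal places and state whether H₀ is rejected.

Expected counts E_i = n·p_i: 149×0.280 = 41.72, 149×0.136 = 20.264, 149×0.168 = 25.032, 149×0.416 = 61.984.
χ² = (50−41.72)²/41.72 + (16−20.264)²/20.264 + (28−25.032)²/25.032 + (55−61.984)²/61.984
   = 1.643 + 0.897 + 0.352 + 0.787
Sum = 3.68
df = 3. Since 3.68 < 6.251, we do not reject H₀.

3.68; do not reject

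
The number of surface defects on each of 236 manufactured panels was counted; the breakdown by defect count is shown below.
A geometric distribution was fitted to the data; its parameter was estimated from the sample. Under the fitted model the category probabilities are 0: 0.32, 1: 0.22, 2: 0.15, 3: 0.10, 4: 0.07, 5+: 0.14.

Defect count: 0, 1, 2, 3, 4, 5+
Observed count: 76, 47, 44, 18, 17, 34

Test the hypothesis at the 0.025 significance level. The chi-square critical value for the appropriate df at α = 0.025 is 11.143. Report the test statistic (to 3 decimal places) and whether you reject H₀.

Expected counts E_i = n·p_i: 236×0.32 = 75.52, 236×0.22 = 51.92, 236×0.15 = 35.4, 236×0.10 = 23.6, 236×0.07 = 16.52, 236×0.14 = 33.04.
0: (76 − 75.52)²/75.52 = 0.2304/75.52 = 0.0031
1: (47 − 51.92)²/51.92 = 24.2064/51.92 = 0.4662
2: (44 − 35.4)²/35.4 = 73.96/35.4 = 2.0893
3: (18 − 23.6)²/23.6 = 31.36/23.6 = 1.3288
4: (17 − 16.52)²/16.52 = 0.2304/16.52 = 0.0139
5+: (34 − 33.04)²/33.04 = 0.9216/33.04 = 0.0279
Sum = 3.929
df = 4. Since 3.929 < 11.143, we do not reject H₀.

3.929; do not reject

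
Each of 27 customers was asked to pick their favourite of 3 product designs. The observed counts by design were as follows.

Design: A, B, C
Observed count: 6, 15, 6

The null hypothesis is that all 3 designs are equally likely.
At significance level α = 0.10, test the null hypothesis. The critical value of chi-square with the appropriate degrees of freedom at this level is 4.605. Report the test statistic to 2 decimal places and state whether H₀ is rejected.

6.00; reject

Expected count for each of the 3 categories: 27/3 = 9.
cat         O        E   (O−E)²/E
A           6        9      1.000
B          15        9      4.000
C           6        9      1.000
Sum = 6.00
df = 2. Since 6.00 > 4.605, we reject H₀.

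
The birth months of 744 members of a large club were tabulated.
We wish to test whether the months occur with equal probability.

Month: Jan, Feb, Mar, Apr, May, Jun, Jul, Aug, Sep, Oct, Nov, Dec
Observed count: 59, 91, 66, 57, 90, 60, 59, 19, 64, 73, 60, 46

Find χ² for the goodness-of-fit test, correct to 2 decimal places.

63.26

Expected count for each of the 12 categories: 744/12 = 62.
cat         O        E   (O−E)²/E
Jan        59       62      0.145
Feb        91       62     13.565
Mar        66       62      0.258
Apr        57       62      0.403
May        90       62     12.645
Jun        60       62      0.065
Jul        59       62      0.145
Aug        19       62     29.823
Sep        64       62      0.065
Oct        73       62      1.952
Nov        60       62      0.065
Dec        46       62      4.129
Sum = 63.26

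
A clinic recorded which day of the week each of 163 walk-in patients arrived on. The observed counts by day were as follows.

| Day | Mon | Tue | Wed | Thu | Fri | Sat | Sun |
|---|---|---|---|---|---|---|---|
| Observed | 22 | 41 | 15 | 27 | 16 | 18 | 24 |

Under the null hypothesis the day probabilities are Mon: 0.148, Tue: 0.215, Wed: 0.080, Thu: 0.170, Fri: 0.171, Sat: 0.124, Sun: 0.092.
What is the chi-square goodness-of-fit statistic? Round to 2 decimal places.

Expected counts E_i = n·p_i: 163×0.148 = 24.124, 163×0.215 = 35.045, 163×0.080 = 13.04, 163×0.170 = 27.71, 163×0.171 = 27.873, 163×0.124 = 20.212, 163×0.092 = 14.996.
Mon: (22 − 24.124)²/24.124 = 4.511376/24.124 = 0.187
Tue: (41 − 35.045)²/35.045 = 35.462025/35.045 = 1.012
Wed: (15 − 13.04)²/13.04 = 3.8416/13.04 = 0.295
Thu: (27 − 27.71)²/27.71 = 0.5041/27.71 = 0.018
Fri: (16 − 27.873)²/27.873 = 140.968129/27.873 = 5.058
Sat: (18 − 20.212)²/20.212 = 4.892944/20.212 = 0.242
Sun: (24 − 14.996)²/14.996 = 81.072016/14.996 = 5.406
Sum = 12.22

12.22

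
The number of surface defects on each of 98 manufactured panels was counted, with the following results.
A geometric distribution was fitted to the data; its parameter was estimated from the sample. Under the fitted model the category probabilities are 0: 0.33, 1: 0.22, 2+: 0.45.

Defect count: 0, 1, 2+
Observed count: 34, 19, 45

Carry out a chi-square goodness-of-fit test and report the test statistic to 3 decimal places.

0.408

Expected counts E_i = n·p_i: 98×0.33 = 32.34, 98×0.22 = 21.56, 98×0.45 = 44.1.
χ² = (34−32.34)²/32.34 + (19−21.56)²/21.56 + (45−44.1)²/44.1
   = 0.0852 + 0.3040 + 0.0184
Sum = 0.408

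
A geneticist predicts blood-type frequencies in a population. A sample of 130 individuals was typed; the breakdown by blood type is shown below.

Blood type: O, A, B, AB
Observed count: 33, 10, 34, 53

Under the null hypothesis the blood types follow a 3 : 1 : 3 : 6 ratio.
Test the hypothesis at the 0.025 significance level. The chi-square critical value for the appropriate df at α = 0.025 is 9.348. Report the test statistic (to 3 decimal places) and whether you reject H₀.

1.650; do not reject

Ratio total = 13. Expected counts: 130×3/13 = 30, 130×1/13 = 10, 130×3/13 = 30, 130×6/13 = 60.
χ² = (33−30)²/30 + (10−10)²/10 + (34−30)²/30 + (53−60)²/60
   = 0.3000 + 0.0000 + 0.5333 + 0.8167
Sum = 1.650
df = 3. Since 1.650 < 9.348, we do not reject H₀.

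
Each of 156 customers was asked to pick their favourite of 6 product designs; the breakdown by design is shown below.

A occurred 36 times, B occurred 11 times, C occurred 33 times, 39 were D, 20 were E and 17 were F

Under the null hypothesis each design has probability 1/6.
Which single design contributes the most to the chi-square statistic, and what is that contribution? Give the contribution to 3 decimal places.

Expected count for each of the 6 categories: 156/6 = 26.
A: (36 − 26)²/26 = 100/26 = 3.8462
B: (11 − 26)²/26 = 225/26 = 8.6538
C: (33 − 26)²/26 = 49/26 = 1.8846
D: (39 − 26)²/26 = 169/26 = 6.5000
E: (20 − 26)²/26 = 36/26 = 1.3846
F: (17 − 26)²/26 = 81/26 = 3.1154
The largest term is for B: 8.654.

B, 8.654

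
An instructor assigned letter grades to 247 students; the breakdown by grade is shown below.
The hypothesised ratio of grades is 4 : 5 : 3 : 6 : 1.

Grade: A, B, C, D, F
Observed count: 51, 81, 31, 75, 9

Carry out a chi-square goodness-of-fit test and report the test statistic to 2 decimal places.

Ratio total = 19. Expected counts: 247×4/19 = 52, 247×5/19 = 65, 247×3/19 = 39, 247×6/19 = 78, 247×1/19 = 13.
A: (51 − 52)²/52 = 1/52 = 0.019
B: (81 − 65)²/65 = 256/65 = 3.938
C: (31 − 39)²/39 = 64/39 = 1.641
D: (75 − 78)²/78 = 9/78 = 0.115
F: (9 − 13)²/13 = 16/13 = 1.231
Sum = 6.94

6.94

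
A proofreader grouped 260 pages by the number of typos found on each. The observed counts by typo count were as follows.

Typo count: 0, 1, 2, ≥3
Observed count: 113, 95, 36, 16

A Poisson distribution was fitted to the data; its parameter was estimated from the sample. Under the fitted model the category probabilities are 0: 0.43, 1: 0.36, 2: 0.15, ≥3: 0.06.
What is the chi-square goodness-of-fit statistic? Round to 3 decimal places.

Expected counts E_i = n·p_i: 260×0.43 = 111.8, 260×0.36 = 93.6, 260×0.15 = 39, 260×0.06 = 15.6.
χ² = (113−111.8)²/111.8 + (95−93.6)²/93.6 + (36−39)²/39 + (16−15.6)²/15.6
   = 0.0129 + 0.0209 + 0.2308 + 0.0103
Sum = 0.275

0.275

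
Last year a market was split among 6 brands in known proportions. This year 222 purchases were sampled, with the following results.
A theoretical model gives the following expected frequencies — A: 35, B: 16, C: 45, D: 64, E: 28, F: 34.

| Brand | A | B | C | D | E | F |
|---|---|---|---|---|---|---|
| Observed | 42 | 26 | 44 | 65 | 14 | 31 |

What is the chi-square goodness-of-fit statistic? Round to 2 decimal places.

cat         O        E   (O−E)²/E
A          42       35      1.400
B          26       16      6.250
C          44       45      0.022
D          65       64      0.016
E          14       28      7.000
F          31       34      0.265
Sum = 14.95

14.95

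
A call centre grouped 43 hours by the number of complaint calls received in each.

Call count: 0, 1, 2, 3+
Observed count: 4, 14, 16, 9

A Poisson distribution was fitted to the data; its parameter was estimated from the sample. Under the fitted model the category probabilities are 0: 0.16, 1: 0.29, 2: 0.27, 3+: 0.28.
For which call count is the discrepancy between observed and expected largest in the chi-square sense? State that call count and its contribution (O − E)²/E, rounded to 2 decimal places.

2, 1.66

Expected counts E_i = n·p_i: 43×0.16 = 6.88, 43×0.29 = 12.47, 43×0.27 = 11.61, 43×0.28 = 12.04.
0: (4 − 6.88)²/6.88 = 8.2944/6.88 = 1.206
1: (14 − 12.47)²/12.47 = 2.3409/12.47 = 0.188
2: (16 − 11.61)²/11.61 = 19.2721/11.61 = 1.660
3+: (9 − 12.04)²/12.04 = 9.2416/12.04 = 0.768
The largest term is for 2: 1.66.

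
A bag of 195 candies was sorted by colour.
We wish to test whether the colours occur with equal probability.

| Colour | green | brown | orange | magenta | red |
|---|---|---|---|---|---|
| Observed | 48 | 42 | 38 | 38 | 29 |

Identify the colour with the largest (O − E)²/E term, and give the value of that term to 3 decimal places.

Expected count for each of the 5 categories: 195/5 = 39.
cat          O        E   (O−E)²/E
green       48       39     2.0769
brown       42       39     0.2308
orange      38       39     0.0256
magenta     38       39     0.0256
red         29       39     2.5641
The largest term is for red: 2.564.

red, 2.564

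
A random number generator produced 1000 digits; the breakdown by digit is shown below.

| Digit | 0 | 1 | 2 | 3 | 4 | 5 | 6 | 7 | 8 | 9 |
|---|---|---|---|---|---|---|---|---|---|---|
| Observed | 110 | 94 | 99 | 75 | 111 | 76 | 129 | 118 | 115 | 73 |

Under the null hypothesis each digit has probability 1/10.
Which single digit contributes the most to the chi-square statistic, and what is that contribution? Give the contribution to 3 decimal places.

Under H₀ each category has probability 1/10, so each expected count is 1000/10 = 100.
0: (110 − 100)²/100 = 100/100 = 1.0000
1: (94 − 100)²/100 = 36/100 = 0.3600
2: (99 − 100)²/100 = 1/100 = 0.0100
3: (75 − 100)²/100 = 625/100 = 6.2500
4: (111 − 100)²/100 = 121/100 = 1.2100
5: (76 − 100)²/100 = 576/100 = 5.7600
6: (129 − 100)²/100 = 841/100 = 8.4100
7: (118 − 100)²/100 = 324/100 = 3.2400
8: (115 − 100)²/100 = 225/100 = 2.2500
9: (73 − 100)²/100 = 729/100 = 7.2900
The largest term is for 6: 8.410.

6, 8.410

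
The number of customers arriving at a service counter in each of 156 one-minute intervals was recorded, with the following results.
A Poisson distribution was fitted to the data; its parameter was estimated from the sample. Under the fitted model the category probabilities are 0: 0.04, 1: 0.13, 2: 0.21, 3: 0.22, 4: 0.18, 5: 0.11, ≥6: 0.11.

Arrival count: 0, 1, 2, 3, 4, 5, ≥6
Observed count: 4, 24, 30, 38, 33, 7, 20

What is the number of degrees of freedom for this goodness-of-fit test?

There are k = 7 categories and 1 parameter estimated from the data, so df = 7 − 1 − 1 = 5.

5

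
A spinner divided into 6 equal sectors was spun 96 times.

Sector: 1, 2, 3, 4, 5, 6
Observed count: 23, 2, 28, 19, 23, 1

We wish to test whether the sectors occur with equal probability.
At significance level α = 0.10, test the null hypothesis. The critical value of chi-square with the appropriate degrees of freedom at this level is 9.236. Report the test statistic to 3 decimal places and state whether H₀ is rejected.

Expected count for each of the 6 categories: 96/6 = 16.
1: (23 − 16)²/16 = 49/16 = 3.0625
2: (2 − 16)²/16 = 196/16 = 12.2500
3: (28 − 16)²/16 = 144/16 = 9.0000
4: (19 − 16)²/16 = 9/16 = 0.5625
5: (23 − 16)²/16 = 49/16 = 3.0625
6: (1 − 16)²/16 = 225/16 = 14.0625
Sum = 42.000
df = 5. Since 42.000 > 9.236, we reject H₀.

42.000; reject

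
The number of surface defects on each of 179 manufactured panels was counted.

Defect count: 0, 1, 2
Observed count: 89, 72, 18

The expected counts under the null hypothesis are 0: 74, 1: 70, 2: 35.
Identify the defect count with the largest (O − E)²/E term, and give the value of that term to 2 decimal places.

cat         O        E   (O−E)²/E
0          89       74      3.041
1          72       70      0.057
2          18       35      8.257
The largest term is for 2: 8.26.

2, 8.26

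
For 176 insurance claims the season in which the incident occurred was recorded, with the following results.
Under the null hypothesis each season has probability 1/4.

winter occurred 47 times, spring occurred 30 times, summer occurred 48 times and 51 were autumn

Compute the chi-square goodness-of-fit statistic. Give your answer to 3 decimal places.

6.136

Expected count for each of the 4 categories: 176/4 = 44.
χ² = (47−44)²/44 + (30−44)²/44 + (48−44)²/44 + (51−44)²/44
   = 0.2045 + 4.4545 + 0.3636 + 1.1136
Sum = 6.136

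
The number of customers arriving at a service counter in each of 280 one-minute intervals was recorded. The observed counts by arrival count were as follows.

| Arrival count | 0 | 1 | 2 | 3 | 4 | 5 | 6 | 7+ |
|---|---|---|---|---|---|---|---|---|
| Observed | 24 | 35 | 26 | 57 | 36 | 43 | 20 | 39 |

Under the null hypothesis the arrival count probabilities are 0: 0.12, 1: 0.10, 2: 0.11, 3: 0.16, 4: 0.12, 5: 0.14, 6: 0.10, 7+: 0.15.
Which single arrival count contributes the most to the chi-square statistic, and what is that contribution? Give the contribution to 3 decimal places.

3, 3.322

Expected counts E_i = n·p_i: 280×0.12 = 33.6, 280×0.10 = 28, 280×0.11 = 30.8, 280×0.16 = 44.8, 280×0.12 = 33.6, 280×0.14 = 39.2, 280×0.10 = 28, 280×0.15 = 42.
χ² = (24−33.6)²/33.6 + (35−28)²/28 + (26−30.8)²/30.8 + (57−44.8)²/44.8 + (36−33.6)²/33.6 + (43−39.2)²/39.2 + (20−28)²/28 + (39−42)²/42
   = 2.7429 + 1.7500 + 0.7481 + 3.3223 + 0.1714 + 0.3684 + 2.2857 + 0.2143
The largest term is for 3: 3.322.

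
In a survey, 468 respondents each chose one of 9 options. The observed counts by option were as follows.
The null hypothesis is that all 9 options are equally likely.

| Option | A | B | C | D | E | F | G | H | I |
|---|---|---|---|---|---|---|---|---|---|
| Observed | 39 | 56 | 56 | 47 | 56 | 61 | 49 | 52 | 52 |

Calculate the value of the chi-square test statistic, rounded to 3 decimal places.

Under H₀ each category has probability 1/9, so each expected count is 468/9 = 52.
χ² = (39−52)²/52 + (56−52)²/52 + (56−52)²/52 + (47−52)²/52 + (56−52)²/52 + (61−52)²/52 + (49−52)²/52 + (52−52)²/52 + (52−52)²/52
   = 3.2500 + 0.3077 + 0.3077 + 0.4808 + 0.3077 + 1.5577 + 0.1731 + 0.0000 + 0.0000
Sum = 6.385

6.385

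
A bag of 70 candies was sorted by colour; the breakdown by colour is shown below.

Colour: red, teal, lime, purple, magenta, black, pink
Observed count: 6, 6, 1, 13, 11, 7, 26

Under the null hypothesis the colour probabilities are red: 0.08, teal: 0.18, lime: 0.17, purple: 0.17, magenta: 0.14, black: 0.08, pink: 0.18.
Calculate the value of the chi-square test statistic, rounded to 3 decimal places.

28.319

Expected counts E_i = n·p_i: 70×0.08 = 5.6, 70×0.18 = 12.6, 70×0.17 = 11.9, 70×0.17 = 11.9, 70×0.14 = 9.8, 70×0.08 = 5.6, 70×0.18 = 12.6.
red: (6 − 5.6)²/5.6 = 0.16/5.6 = 0.0286
teal: (6 − 12.6)²/12.6 = 43.56/12.6 = 3.4571
lime: (1 − 11.9)²/11.9 = 118.81/11.9 = 9.9840
purple: (13 − 11.9)²/11.9 = 1.21/11.9 = 0.1017
magenta: (11 − 9.8)²/9.8 = 1.44/9.8 = 0.1469
black: (7 − 5.6)²/5.6 = 1.96/5.6 = 0.3500
pink: (26 − 12.6)²/12.6 = 179.56/12.6 = 14.2508
Sum = 28.319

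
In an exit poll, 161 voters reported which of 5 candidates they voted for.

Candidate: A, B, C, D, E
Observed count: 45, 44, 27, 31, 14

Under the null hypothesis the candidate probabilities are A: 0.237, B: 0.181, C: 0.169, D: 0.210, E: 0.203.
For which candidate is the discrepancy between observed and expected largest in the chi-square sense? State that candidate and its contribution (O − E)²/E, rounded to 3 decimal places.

E, 10.680

Expected counts E_i = n·p_i: 161×0.237 = 38.157, 161×0.181 = 29.141, 161×0.169 = 27.209, 161×0.210 = 33.81, 161×0.203 = 32.683.
A: (45 − 38.157)²/38.157 = 46.826649/38.157 = 1.2272
B: (44 − 29.141)²/29.141 = 220.789881/29.141 = 7.5766
C: (27 − 27.209)²/27.209 = 0.043681/27.209 = 0.0016
D: (31 − 33.81)²/33.81 = 7.8961/33.81 = 0.2335
E: (14 − 32.683)²/32.683 = 349.054489/32.683 = 10.6800
The largest term is for E: 10.680.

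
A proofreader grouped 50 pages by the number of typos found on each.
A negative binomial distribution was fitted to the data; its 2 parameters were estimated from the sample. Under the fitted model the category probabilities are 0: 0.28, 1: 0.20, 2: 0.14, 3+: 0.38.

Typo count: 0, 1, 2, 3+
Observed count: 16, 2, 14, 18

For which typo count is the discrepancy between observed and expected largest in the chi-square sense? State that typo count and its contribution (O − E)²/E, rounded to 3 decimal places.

Expected counts E_i = n·p_i: 50×0.28 = 14, 50×0.20 = 10, 50×0.14 = 7, 50×0.38 = 19.
χ² = (16−14)²/14 + (2−10)²/10 + (14−7)²/7 + (18−19)²/19
   = 0.2857 + 6.4000 + 7.0000 + 0.0526
The largest term is for 2: 7.000.

2, 7.000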